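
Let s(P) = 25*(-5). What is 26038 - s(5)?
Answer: 26163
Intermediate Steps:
s(P) = -125
26038 - s(5) = 26038 - 1*(-125) = 26038 + 125 = 26163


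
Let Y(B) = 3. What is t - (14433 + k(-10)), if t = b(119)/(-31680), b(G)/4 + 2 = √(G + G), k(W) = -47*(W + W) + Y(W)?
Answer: -60888959/3960 - √238/7920 ≈ -15376.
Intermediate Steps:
k(W) = 3 - 94*W (k(W) = -47*(W + W) + 3 = -94*W + 3 = 3 - 94*W)
b(G) = -8 + 4*√2*√G (b(G) = -8 + 4*√(G + G) = -8 + 4*√(2*G) = -8 + 4*(√2*√G) = -8 + 4*√2*√G)
t = 1/3960 - √238/7920 (t = (-8 + 4*√2*√119)/(-31680) = (-8 + 4*√238)*(-1/31680) = 1/3960 - √238/7920 ≈ -0.0016954)
t - (14433 + k(-10)) = (1/3960 - √238/7920) - (14433 + (3 - 94*(-10))) = (1/3960 - √238/7920) - (14433 + (3 + 940)) = (1/3960 - √238/7920) - (14433 + 943) = (1/3960 - √238/7920) - 1*15376 = (1/3960 - √238/7920) - 15376 = -60888959/3960 - √238/7920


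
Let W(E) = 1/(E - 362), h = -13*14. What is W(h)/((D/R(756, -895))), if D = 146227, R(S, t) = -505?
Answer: 505/79547488 ≈ 6.3484e-6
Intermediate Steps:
h = -182
W(E) = 1/(-362 + E)
W(h)/((D/R(756, -895))) = 1/((-362 - 182)*((146227/(-505)))) = 1/((-544)*((146227*(-1/505)))) = -1/(544*(-146227/505)) = -1/544*(-505/146227) = 505/79547488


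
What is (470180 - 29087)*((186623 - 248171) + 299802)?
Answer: 105092171622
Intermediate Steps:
(470180 - 29087)*((186623 - 248171) + 299802) = 441093*(-61548 + 299802) = 441093*238254 = 105092171622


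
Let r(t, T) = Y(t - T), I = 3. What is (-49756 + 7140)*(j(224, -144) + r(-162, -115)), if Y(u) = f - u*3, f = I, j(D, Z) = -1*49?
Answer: -4048520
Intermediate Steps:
j(D, Z) = -49
f = 3
Y(u) = 3 - 3*u (Y(u) = 3 - u*3 = 3 - 3*u)
r(t, T) = 3 - 3*t + 3*T (r(t, T) = 3 - 3*(t - T) = 3 + (-3*t + 3*T) = 3 - 3*t + 3*T)
(-49756 + 7140)*(j(224, -144) + r(-162, -115)) = (-49756 + 7140)*(-49 + (3 - 3*(-162) + 3*(-115))) = -42616*(-49 + (3 + 486 - 345)) = -42616*(-49 + 144) = -42616*95 = -4048520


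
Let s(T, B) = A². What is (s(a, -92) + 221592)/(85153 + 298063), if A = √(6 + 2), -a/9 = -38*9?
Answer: 13850/23951 ≈ 0.57826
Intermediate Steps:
a = 3078 (a = -(-342)*9 = -9*(-342) = 3078)
A = 2*√2 (A = √8 = 2*√2 ≈ 2.8284)
s(T, B) = 8 (s(T, B) = (2*√2)² = 8)
(s(a, -92) + 221592)/(85153 + 298063) = (8 + 221592)/(85153 + 298063) = 221600/383216 = 221600*(1/383216) = 13850/23951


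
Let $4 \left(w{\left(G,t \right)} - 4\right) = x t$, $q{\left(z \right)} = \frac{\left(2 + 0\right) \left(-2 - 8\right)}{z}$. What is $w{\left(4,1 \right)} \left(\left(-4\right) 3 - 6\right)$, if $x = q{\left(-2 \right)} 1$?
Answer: $-117$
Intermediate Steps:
$q{\left(z \right)} = - \frac{20}{z}$ ($q{\left(z \right)} = \frac{2 \left(-2 - 8\right)}{z} = \frac{2 \left(-10\right)}{z} = - \frac{20}{z}$)
$x = 10$ ($x = - \frac{20}{-2} \cdot 1 = \left(-20\right) \left(- \frac{1}{2}\right) 1 = 10 \cdot 1 = 10$)
$w{\left(G,t \right)} = 4 + \frac{5 t}{2}$ ($w{\left(G,t \right)} = 4 + \frac{10 t}{4} = 4 + \frac{5 t}{2}$)
$w{\left(4,1 \right)} \left(\left(-4\right) 3 - 6\right) = \left(4 + \frac{5}{2} \cdot 1\right) \left(\left(-4\right) 3 - 6\right) = \left(4 + \frac{5}{2}\right) \left(-12 - 6\right) = \frac{13}{2} \left(-18\right) = -117$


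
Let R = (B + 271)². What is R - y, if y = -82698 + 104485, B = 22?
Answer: 64062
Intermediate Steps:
R = 85849 (R = (22 + 271)² = 293² = 85849)
y = 21787
R - y = 85849 - 1*21787 = 85849 - 21787 = 64062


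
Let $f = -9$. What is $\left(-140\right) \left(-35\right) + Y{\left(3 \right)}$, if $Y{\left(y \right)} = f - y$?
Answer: $4888$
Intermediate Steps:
$Y{\left(y \right)} = -9 - y$
$\left(-140\right) \left(-35\right) + Y{\left(3 \right)} = \left(-140\right) \left(-35\right) - 12 = 4900 - 12 = 4888$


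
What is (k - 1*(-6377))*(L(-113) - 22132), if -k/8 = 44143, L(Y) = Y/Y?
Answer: 7674300477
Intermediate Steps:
L(Y) = 1
k = -353144 (k = -8*44143 = -353144)
(k - 1*(-6377))*(L(-113) - 22132) = (-353144 - 1*(-6377))*(1 - 22132) = (-353144 + 6377)*(-22131) = -346767*(-22131) = 7674300477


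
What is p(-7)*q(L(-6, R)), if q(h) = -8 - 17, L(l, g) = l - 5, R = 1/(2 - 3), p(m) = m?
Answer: 175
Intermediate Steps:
R = -1 (R = 1/(-1) = -1)
L(l, g) = -5 + l
q(h) = -25
p(-7)*q(L(-6, R)) = -7*(-25) = 175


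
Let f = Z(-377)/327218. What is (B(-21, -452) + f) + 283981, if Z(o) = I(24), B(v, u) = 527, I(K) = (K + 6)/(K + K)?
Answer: 744769109957/2617744 ≈ 2.8451e+5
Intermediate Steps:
I(K) = (6 + K)/(2*K) (I(K) = (6 + K)/((2*K)) = (6 + K)*(1/(2*K)) = (6 + K)/(2*K))
Z(o) = 5/8 (Z(o) = (1/2)*(6 + 24)/24 = (1/2)*(1/24)*30 = 5/8)
f = 5/2617744 (f = (5/8)/327218 = (5/8)*(1/327218) = 5/2617744 ≈ 1.9100e-6)
(B(-21, -452) + f) + 283981 = (527 + 5/2617744) + 283981 = 1379551093/2617744 + 283981 = 744769109957/2617744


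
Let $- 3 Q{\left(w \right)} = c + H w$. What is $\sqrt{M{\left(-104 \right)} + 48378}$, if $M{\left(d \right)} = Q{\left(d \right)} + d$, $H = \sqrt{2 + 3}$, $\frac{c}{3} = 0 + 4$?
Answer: $\frac{\sqrt{434430 + 312 \sqrt{5}}}{3} \approx 219.88$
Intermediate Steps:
$c = 12$ ($c = 3 \left(0 + 4\right) = 3 \cdot 4 = 12$)
$H = \sqrt{5} \approx 2.2361$
$Q{\left(w \right)} = -4 - \frac{w \sqrt{5}}{3}$ ($Q{\left(w \right)} = - \frac{12 + \sqrt{5} w}{3} = - \frac{12 + w \sqrt{5}}{3} = -4 - \frac{w \sqrt{5}}{3}$)
$M{\left(d \right)} = -4 + d - \frac{d \sqrt{5}}{3}$ ($M{\left(d \right)} = \left(-4 - \frac{d \sqrt{5}}{3}\right) + d = -4 + d - \frac{d \sqrt{5}}{3}$)
$\sqrt{M{\left(-104 \right)} + 48378} = \sqrt{\left(-4 - 104 - - \frac{104 \sqrt{5}}{3}\right) + 48378} = \sqrt{\left(-4 - 104 + \frac{104 \sqrt{5}}{3}\right) + 48378} = \sqrt{\left(-108 + \frac{104 \sqrt{5}}{3}\right) + 48378} = \sqrt{48270 + \frac{104 \sqrt{5}}{3}}$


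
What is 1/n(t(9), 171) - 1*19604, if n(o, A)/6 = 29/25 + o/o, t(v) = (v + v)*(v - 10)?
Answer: -6351671/324 ≈ -19604.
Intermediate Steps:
t(v) = 2*v*(-10 + v) (t(v) = (2*v)*(-10 + v) = 2*v*(-10 + v))
n(o, A) = 324/25 (n(o, A) = 6*(29/25 + o/o) = 6*(29*(1/25) + 1) = 6*(29/25 + 1) = 6*(54/25) = 324/25)
1/n(t(9), 171) - 1*19604 = 1/(324/25) - 1*19604 = 25/324 - 19604 = -6351671/324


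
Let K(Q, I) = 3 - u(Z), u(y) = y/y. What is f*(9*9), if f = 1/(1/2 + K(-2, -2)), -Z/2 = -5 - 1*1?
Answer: 162/5 ≈ 32.400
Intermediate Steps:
Z = 12 (Z = -2*(-5 - 1*1) = -2*(-5 - 1) = -2*(-6) = 12)
u(y) = 1
K(Q, I) = 2 (K(Q, I) = 3 - 1*1 = 3 - 1 = 2)
f = ⅖ (f = 1/(1/2 + 2) = 1/(½ + 2) = 1/(5/2) = ⅖ ≈ 0.40000)
f*(9*9) = 2*(9*9)/5 = (⅖)*81 = 162/5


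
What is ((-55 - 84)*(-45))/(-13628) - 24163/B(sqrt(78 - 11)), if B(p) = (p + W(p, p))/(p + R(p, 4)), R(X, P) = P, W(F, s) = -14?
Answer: 13500758959/586004 + 144978*sqrt(67)/43 ≈ 50636.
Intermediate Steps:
B(p) = (-14 + p)/(4 + p) (B(p) = (p - 14)/(p + 4) = (-14 + p)/(4 + p))
((-55 - 84)*(-45))/(-13628) - 24163/B(sqrt(78 - 11)) = ((-55 - 84)*(-45))/(-13628) - 24163*(4 + sqrt(78 - 11))/(-14 + sqrt(78 - 11)) = -139*(-45)*(-1/13628) - 24163*(4 + sqrt(67))/(-14 + sqrt(67)) = 6255*(-1/13628) - 24163*(4 + sqrt(67))/(-14 + sqrt(67)) = -6255/13628 - 24163*(4 + sqrt(67))/(-14 + sqrt(67))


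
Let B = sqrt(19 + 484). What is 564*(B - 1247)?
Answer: -703308 + 564*sqrt(503) ≈ -6.9066e+5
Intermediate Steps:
B = sqrt(503) ≈ 22.428
564*(B - 1247) = 564*(sqrt(503) - 1247) = 564*(-1247 + sqrt(503)) = -703308 + 564*sqrt(503)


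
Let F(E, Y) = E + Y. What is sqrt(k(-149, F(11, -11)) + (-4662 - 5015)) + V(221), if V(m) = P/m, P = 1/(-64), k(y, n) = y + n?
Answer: -1/14144 + 17*I*sqrt(34) ≈ -7.0701e-5 + 99.126*I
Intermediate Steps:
k(y, n) = n + y
P = -1/64 ≈ -0.015625
V(m) = -1/(64*m)
sqrt(k(-149, F(11, -11)) + (-4662 - 5015)) + V(221) = sqrt(((11 - 11) - 149) + (-4662 - 5015)) - 1/64/221 = sqrt((0 - 149) - 9677) - 1/64*1/221 = sqrt(-149 - 9677) - 1/14144 = sqrt(-9826) - 1/14144 = 17*I*sqrt(34) - 1/14144 = -1/14144 + 17*I*sqrt(34)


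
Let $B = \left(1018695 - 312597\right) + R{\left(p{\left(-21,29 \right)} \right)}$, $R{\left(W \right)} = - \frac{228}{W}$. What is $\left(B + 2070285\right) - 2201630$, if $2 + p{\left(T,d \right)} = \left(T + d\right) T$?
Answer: $\frac{48854119}{85} \approx 5.7475 \cdot 10^{5}$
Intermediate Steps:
$p{\left(T,d \right)} = -2 + T \left(T + d\right)$ ($p{\left(T,d \right)} = -2 + \left(T + d\right) T = -2 + T \left(T + d\right)$)
$B = \frac{60018444}{85}$ ($B = \left(1018695 - 312597\right) - \frac{228}{-2 + \left(-21\right)^{2} - 609} = 706098 - \frac{228}{-2 + 441 - 609} = 706098 - \frac{228}{-170} = 706098 - - \frac{114}{85} = 706098 + \frac{114}{85} = \frac{60018444}{85} \approx 7.061 \cdot 10^{5}$)
$\left(B + 2070285\right) - 2201630 = \left(\frac{60018444}{85} + 2070285\right) - 2201630 = \frac{235992669}{85} - 2201630 = \frac{48854119}{85}$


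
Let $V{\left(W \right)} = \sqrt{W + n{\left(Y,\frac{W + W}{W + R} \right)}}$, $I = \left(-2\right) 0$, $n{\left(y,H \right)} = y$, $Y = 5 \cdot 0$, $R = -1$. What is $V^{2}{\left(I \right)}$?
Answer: $0$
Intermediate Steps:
$Y = 0$
$I = 0$
$V{\left(W \right)} = \sqrt{W}$ ($V{\left(W \right)} = \sqrt{W + 0} = \sqrt{W}$)
$V^{2}{\left(I \right)} = \left(\sqrt{0}\right)^{2} = 0^{2} = 0$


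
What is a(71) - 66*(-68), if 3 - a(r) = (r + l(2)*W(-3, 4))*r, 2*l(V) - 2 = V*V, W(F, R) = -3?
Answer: 89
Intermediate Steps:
l(V) = 1 + V²/2 (l(V) = 1 + (V*V)/2 = 1 + V²/2)
a(r) = 3 - r*(-9 + r) (a(r) = 3 - (r + (1 + (½)*2²)*(-3))*r = 3 - (r + (1 + (½)*4)*(-3))*r = 3 - (r + (1 + 2)*(-3))*r = 3 - (r + 3*(-3))*r = 3 - (r - 9)*r = 3 - (-9 + r)*r = 3 - r*(-9 + r))
a(71) - 66*(-68) = (3 - 1*71² + 9*71) - 66*(-68) = (3 - 1*5041 + 639) + 4488 = (3 - 5041 + 639) + 4488 = -4399 + 4488 = 89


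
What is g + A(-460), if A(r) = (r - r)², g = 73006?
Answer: 73006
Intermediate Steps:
A(r) = 0 (A(r) = 0² = 0)
g + A(-460) = 73006 + 0 = 73006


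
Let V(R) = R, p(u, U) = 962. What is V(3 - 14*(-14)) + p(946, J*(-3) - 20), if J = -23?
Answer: 1161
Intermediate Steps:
V(3 - 14*(-14)) + p(946, J*(-3) - 20) = (3 - 14*(-14)) + 962 = (3 + 196) + 962 = 199 + 962 = 1161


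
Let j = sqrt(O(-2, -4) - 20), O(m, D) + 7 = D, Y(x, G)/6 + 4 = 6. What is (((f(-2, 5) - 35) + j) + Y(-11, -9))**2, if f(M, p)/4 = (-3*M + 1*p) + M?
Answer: (13 + I*sqrt(31))**2 ≈ 138.0 + 144.76*I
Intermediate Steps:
Y(x, G) = 12 (Y(x, G) = -24 + 6*6 = -24 + 36 = 12)
O(m, D) = -7 + D
f(M, p) = -8*M + 4*p (f(M, p) = 4*((-3*M + 1*p) + M) = 4*((-3*M + p) + M) = 4*((p - 3*M) + M) = 4*(p - 2*M) = -8*M + 4*p)
j = I*sqrt(31) (j = sqrt((-7 - 4) - 20) = sqrt(-11 - 20) = sqrt(-31) = I*sqrt(31) ≈ 5.5678*I)
(((f(-2, 5) - 35) + j) + Y(-11, -9))**2 = ((((-8*(-2) + 4*5) - 35) + I*sqrt(31)) + 12)**2 = ((((16 + 20) - 35) + I*sqrt(31)) + 12)**2 = (((36 - 35) + I*sqrt(31)) + 12)**2 = ((1 + I*sqrt(31)) + 12)**2 = (13 + I*sqrt(31))**2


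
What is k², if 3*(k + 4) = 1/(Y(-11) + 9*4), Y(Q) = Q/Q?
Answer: 196249/12321 ≈ 15.928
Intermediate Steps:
Y(Q) = 1
k = -443/111 (k = -4 + 1/(3*(1 + 9*4)) = -4 + 1/(3*(1 + 36)) = -4 + (⅓)/37 = -4 + (⅓)*(1/37) = -4 + 1/111 = -443/111 ≈ -3.9910)
k² = (-443/111)² = 196249/12321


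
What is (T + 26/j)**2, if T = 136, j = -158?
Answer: 115154361/6241 ≈ 18451.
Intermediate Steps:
(T + 26/j)**2 = (136 + 26/(-158))**2 = (136 + 26*(-1/158))**2 = (136 - 13/79)**2 = (10731/79)**2 = 115154361/6241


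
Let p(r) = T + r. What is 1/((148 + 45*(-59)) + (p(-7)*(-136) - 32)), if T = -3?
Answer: -1/1179 ≈ -0.00084818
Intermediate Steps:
p(r) = -3 + r
1/((148 + 45*(-59)) + (p(-7)*(-136) - 32)) = 1/((148 + 45*(-59)) + ((-3 - 7)*(-136) - 32)) = 1/((148 - 2655) + (-10*(-136) - 32)) = 1/(-2507 + (1360 - 32)) = 1/(-2507 + 1328) = 1/(-1179) = -1/1179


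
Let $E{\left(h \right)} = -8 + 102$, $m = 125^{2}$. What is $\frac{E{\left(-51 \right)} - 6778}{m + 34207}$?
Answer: $- \frac{1671}{12458} \approx -0.13413$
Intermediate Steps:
$m = 15625$
$E{\left(h \right)} = 94$
$\frac{E{\left(-51 \right)} - 6778}{m + 34207} = \frac{94 - 6778}{15625 + 34207} = - \frac{6684}{49832} = \left(-6684\right) \frac{1}{49832} = - \frac{1671}{12458}$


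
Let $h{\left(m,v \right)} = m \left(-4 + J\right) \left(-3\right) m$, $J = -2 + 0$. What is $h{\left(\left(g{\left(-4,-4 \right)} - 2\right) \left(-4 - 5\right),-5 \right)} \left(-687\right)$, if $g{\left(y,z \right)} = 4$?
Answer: $-4006584$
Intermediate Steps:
$J = -2$
$h{\left(m,v \right)} = 18 m^{2}$ ($h{\left(m,v \right)} = m \left(-4 - 2\right) \left(-3\right) m = m \left(\left(-6\right) \left(-3\right)\right) m = m 18 m = 18 m m = 18 m^{2}$)
$h{\left(\left(g{\left(-4,-4 \right)} - 2\right) \left(-4 - 5\right),-5 \right)} \left(-687\right) = 18 \left(\left(4 - 2\right) \left(-4 - 5\right)\right)^{2} \left(-687\right) = 18 \left(2 \left(-9\right)\right)^{2} \left(-687\right) = 18 \left(-18\right)^{2} \left(-687\right) = 18 \cdot 324 \left(-687\right) = 5832 \left(-687\right) = -4006584$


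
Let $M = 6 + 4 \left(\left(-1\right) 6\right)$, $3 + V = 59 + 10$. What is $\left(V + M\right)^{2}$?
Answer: $2304$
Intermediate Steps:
$V = 66$ ($V = -3 + \left(59 + 10\right) = -3 + 69 = 66$)
$M = -18$ ($M = 6 + 4 \left(-6\right) = 6 - 24 = -18$)
$\left(V + M\right)^{2} = \left(66 - 18\right)^{2} = 48^{2} = 2304$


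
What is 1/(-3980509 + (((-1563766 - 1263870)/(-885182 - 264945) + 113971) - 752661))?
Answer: -1150127/5312662660637 ≈ -2.1649e-7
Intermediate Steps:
1/(-3980509 + (((-1563766 - 1263870)/(-885182 - 264945) + 113971) - 752661)) = 1/(-3980509 + ((-2827636/(-1150127) + 113971) - 752661)) = 1/(-3980509 + ((-2827636*(-1/1150127) + 113971) - 752661)) = 1/(-3980509 + ((2827636/1150127 + 113971) - 752661)) = 1/(-3980509 + (131083951953/1150127 - 752661)) = 1/(-3980509 - 734571785994/1150127) = 1/(-5312662660637/1150127) = -1150127/5312662660637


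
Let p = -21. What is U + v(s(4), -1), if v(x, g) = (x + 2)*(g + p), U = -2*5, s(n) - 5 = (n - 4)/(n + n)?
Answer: -164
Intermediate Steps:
s(n) = 5 + (-4 + n)/(2*n) (s(n) = 5 + (n - 4)/(n + n) = 5 + (-4 + n)/((2*n)) = 5 + (-4 + n)*(1/(2*n)) = 5 + (-4 + n)/(2*n))
U = -10
v(x, g) = (-21 + g)*(2 + x) (v(x, g) = (x + 2)*(g - 21) = (2 + x)*(-21 + g) = (-21 + g)*(2 + x))
U + v(s(4), -1) = -10 + (-42 - 21*(11/2 - 2/4) + 2*(-1) - (11/2 - 2/4)) = -10 + (-42 - 21*(11/2 - 2*1/4) - 2 - (11/2 - 2*1/4)) = -10 + (-42 - 21*(11/2 - 1/2) - 2 - (11/2 - 1/2)) = -10 + (-42 - 21*5 - 2 - 1*5) = -10 + (-42 - 105 - 2 - 5) = -10 - 154 = -164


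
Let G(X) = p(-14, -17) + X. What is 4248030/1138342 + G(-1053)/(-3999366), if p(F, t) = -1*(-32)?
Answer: 8495294498081/2276323145586 ≈ 3.7320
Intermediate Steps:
p(F, t) = 32
G(X) = 32 + X
4248030/1138342 + G(-1053)/(-3999366) = 4248030/1138342 + (32 - 1053)/(-3999366) = 4248030*(1/1138342) - 1021*(-1/3999366) = 2124015/569171 + 1021/3999366 = 8495294498081/2276323145586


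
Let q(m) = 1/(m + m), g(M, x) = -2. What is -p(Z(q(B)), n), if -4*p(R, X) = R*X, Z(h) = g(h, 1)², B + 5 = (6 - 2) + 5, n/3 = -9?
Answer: -27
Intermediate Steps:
n = -27 (n = 3*(-9) = -27)
B = 4 (B = -5 + ((6 - 2) + 5) = -5 + (4 + 5) = -5 + 9 = 4)
q(m) = 1/(2*m)
Z(h) = 4 (Z(h) = (-2)² = 4)
p(R, X) = -R*X/4
-p(Z(q(B)), n) = -(-1)*4*(-27)/4 = -1*27 = -27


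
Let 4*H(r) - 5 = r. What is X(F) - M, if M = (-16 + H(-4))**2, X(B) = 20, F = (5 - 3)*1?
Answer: -3649/16 ≈ -228.06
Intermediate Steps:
H(r) = 5/4 + r/4
F = 2 (F = 2*1 = 2)
M = 3969/16 (M = (-16 + (5/4 + (1/4)*(-4)))**2 = (-16 + (5/4 - 1))**2 = (-16 + 1/4)**2 = (-63/4)**2 = 3969/16 ≈ 248.06)
X(F) - M = 20 - 1*3969/16 = 20 - 3969/16 = -3649/16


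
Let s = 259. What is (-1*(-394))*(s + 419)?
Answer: 267132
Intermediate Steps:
(-1*(-394))*(s + 419) = (-1*(-394))*(259 + 419) = 394*678 = 267132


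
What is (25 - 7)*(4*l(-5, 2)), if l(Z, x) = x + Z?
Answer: -216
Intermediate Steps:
l(Z, x) = Z + x
(25 - 7)*(4*l(-5, 2)) = (25 - 7)*(4*(-5 + 2)) = 18*(4*(-3)) = 18*(-12) = -216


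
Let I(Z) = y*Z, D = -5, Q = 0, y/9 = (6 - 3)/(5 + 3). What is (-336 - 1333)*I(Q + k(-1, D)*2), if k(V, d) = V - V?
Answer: 0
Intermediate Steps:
y = 27/8 (y = 9*((6 - 3)/(5 + 3)) = 9*(3/8) = 27/8 ≈ 3.3750)
k(V, d) = 0
I(Z) = 27*Z/8
(-336 - 1333)*I(Q + k(-1, D)*2) = (-336 - 1333)*(27*(0 + 0*2)/8) = -45063*(0 + 0)/8 = -45063*0/8 = -1669*0 = 0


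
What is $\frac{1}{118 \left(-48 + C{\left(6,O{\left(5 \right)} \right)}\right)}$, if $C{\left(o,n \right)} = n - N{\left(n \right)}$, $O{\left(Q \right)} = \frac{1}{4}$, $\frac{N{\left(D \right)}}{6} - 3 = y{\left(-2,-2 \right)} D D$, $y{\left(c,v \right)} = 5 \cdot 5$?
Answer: $- \frac{4}{35459} \approx -0.00011281$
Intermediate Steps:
$y{\left(c,v \right)} = 25$
$N{\left(D \right)} = 18 + 150 D^{2}$ ($N{\left(D \right)} = 18 + 6 \cdot 25 D D = 18 + 6 \cdot 25 D^{2} = 18 + 150 D^{2}$)
$O{\left(Q \right)} = \frac{1}{4}$
$C{\left(o,n \right)} = -18 + n - 150 n^{2}$ ($C{\left(o,n \right)} = n - \left(18 + 150 n^{2}\right) = -18 + n - 150 n^{2}$)
$\frac{1}{118 \left(-48 + C{\left(6,O{\left(5 \right)} \right)}\right)} = \frac{1}{118 \left(-48 - \left(\frac{71}{4} + \frac{75}{8}\right)\right)} = \frac{1}{118 \left(-48 - \frac{217}{8}\right)} = \frac{1}{118 \left(- \frac{601}{8}\right)} = \frac{1}{- \frac{35459}{4}} = - \frac{4}{35459}$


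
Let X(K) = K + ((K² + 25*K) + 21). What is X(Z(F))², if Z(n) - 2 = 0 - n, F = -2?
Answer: 19881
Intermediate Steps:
Z(n) = 2 - n (Z(n) = 2 + (0 - n) = 2 - n)
X(K) = 21 + K² + 26*K (X(K) = K + (21 + K² + 25*K) = 21 + K² + 26*K)
X(Z(F))² = (21 + (2 - 1*(-2))² + 26*(2 - 1*(-2)))² = (21 + (2 + 2)² + 26*(2 + 2))² = (21 + 4² + 26*4)² = (21 + 16 + 104)² = 141² = 19881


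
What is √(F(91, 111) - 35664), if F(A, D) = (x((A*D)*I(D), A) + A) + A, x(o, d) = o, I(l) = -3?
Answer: I*√65785 ≈ 256.49*I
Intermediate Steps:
F(A, D) = 2*A - 3*A*D (F(A, D) = ((A*D)*(-3) + A) + A = (-3*A*D + A) + A = (A - 3*A*D) + A = 2*A - 3*A*D)
√(F(91, 111) - 35664) = √(91*(2 - 3*111) - 35664) = √(91*(2 - 333) - 35664) = √(91*(-331) - 35664) = √(-30121 - 35664) = √(-65785) = I*√65785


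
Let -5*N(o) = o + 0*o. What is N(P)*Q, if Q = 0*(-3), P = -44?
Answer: 0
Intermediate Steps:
Q = 0
N(o) = -o/5 (N(o) = -(o + 0*o)/5 = -(o + 0)/5 = -o/5)
N(P)*Q = -⅕*(-44)*0 = (44/5)*0 = 0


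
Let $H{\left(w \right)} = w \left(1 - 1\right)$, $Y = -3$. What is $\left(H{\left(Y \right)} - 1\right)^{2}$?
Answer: $1$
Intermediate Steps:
$H{\left(w \right)} = 0$ ($H{\left(w \right)} = w 0 = 0$)
$\left(H{\left(Y \right)} - 1\right)^{2} = \left(0 - 1\right)^{2} = \left(-1\right)^{2} = 1$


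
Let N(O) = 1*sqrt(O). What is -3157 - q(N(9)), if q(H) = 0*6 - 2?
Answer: -3155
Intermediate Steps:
N(O) = sqrt(O)
q(H) = -2 (q(H) = 0 - 2 = -2)
-3157 - q(N(9)) = -3157 - 1*(-2) = -3157 + 2 = -3155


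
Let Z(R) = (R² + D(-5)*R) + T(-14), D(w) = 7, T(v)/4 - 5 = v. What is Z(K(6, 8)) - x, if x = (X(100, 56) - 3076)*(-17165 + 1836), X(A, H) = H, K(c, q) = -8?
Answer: -46293608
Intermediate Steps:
T(v) = 20 + 4*v
Z(R) = -36 + R² + 7*R (Z(R) = (R² + 7*R) + (20 + 4*(-14)) = (R² + 7*R) + (20 - 56) = (R² + 7*R) - 36 = -36 + R² + 7*R)
x = 46293580 (x = (56 - 3076)*(-17165 + 1836) = -3020*(-15329) = 46293580)
Z(K(6, 8)) - x = (-36 + (-8)² + 7*(-8)) - 1*46293580 = (-36 + 64 - 56) - 46293580 = -28 - 46293580 = -46293608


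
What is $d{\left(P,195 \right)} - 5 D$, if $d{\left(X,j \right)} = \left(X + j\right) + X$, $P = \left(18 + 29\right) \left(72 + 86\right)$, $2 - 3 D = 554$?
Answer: $15967$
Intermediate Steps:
$D = -184$ ($D = \frac{2}{3} - \frac{554}{3} = -184$)
$P = 7426$ ($P = 47 \cdot 158 = 7426$)
$d{\left(X,j \right)} = j + 2 X$
$d{\left(P,195 \right)} - 5 D = \left(195 + 2 \cdot 7426\right) - -920 = \left(195 + 14852\right) + 920 = 15047 + 920 = 15967$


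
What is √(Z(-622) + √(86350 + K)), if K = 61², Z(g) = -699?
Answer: √(-699 + √90071) ≈ 19.972*I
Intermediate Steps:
K = 3721
√(Z(-622) + √(86350 + K)) = √(-699 + √(86350 + 3721)) = √(-699 + √90071)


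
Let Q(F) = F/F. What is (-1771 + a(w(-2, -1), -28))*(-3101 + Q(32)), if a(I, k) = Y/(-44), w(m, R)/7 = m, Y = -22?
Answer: 5488550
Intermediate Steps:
w(m, R) = 7*m
Q(F) = 1
a(I, k) = ½ (a(I, k) = -22/(-44) = -22*(-1/44) = ½)
(-1771 + a(w(-2, -1), -28))*(-3101 + Q(32)) = (-1771 + ½)*(-3101 + 1) = -3541/2*(-3100) = 5488550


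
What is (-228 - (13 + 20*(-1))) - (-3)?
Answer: -218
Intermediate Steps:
(-228 - (13 + 20*(-1))) - (-3) = (-228 - (13 - 20)) - 1*(-3) = (-228 - 1*(-7)) + 3 = (-228 + 7) + 3 = -221 + 3 = -218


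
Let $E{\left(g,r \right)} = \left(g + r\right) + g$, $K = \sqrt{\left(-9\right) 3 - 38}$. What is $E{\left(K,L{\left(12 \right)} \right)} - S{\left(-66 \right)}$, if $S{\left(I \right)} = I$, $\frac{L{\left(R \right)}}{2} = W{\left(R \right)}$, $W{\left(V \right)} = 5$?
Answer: $76 + 2 i \sqrt{65} \approx 76.0 + 16.125 i$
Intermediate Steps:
$L{\left(R \right)} = 10$ ($L{\left(R \right)} = 2 \cdot 5 = 10$)
$K = i \sqrt{65}$ ($K = \sqrt{-27 - 38} = \sqrt{-65} = i \sqrt{65} \approx 8.0623 i$)
$E{\left(g,r \right)} = r + 2 g$
$E{\left(K,L{\left(12 \right)} \right)} - S{\left(-66 \right)} = \left(10 + 2 i \sqrt{65}\right) - -66 = \left(10 + 2 i \sqrt{65}\right) + 66 = 76 + 2 i \sqrt{65}$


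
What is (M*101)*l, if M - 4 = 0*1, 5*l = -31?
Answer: -12524/5 ≈ -2504.8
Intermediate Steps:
l = -31/5 (l = (⅕)*(-31) = -31/5 ≈ -6.2000)
M = 4 (M = 4 + 0*1 = 4 + 0 = 4)
(M*101)*l = (4*101)*(-31/5) = 404*(-31/5) = -12524/5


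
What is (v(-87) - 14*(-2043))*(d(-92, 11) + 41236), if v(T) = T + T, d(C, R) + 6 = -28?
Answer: 1171290456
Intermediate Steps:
d(C, R) = -34 (d(C, R) = -6 - 28 = -34)
v(T) = 2*T
(v(-87) - 14*(-2043))*(d(-92, 11) + 41236) = (2*(-87) - 14*(-2043))*(-34 + 41236) = (-174 + 28602)*41202 = 28428*41202 = 1171290456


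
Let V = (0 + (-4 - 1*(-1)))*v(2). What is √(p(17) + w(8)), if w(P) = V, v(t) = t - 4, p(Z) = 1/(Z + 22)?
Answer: √9165/39 ≈ 2.4547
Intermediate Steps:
p(Z) = 1/(22 + Z)
v(t) = -4 + t
V = 6 (V = (0 + (-4 - 1*(-1)))*(-4 + 2) = (0 + (-4 + 1))*(-2) = (0 - 3)*(-2) = -3*(-2) = 6)
w(P) = 6
√(p(17) + w(8)) = √(1/(22 + 17) + 6) = √(1/39 + 6) = √(235/39) = √9165/39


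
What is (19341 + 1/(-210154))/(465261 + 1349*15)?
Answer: 4064588513/102028926384 ≈ 0.039838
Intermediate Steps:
(19341 + 1/(-210154))/(465261 + 1349*15) = (19341 - 1/210154)/(465261 + 20235) = (4064588513/210154)/485496 = (4064588513/210154)*(1/485496) = 4064588513/102028926384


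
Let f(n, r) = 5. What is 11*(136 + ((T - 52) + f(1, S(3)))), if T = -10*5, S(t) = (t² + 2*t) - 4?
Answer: 429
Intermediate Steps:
S(t) = -4 + t² + 2*t
T = -50
11*(136 + ((T - 52) + f(1, S(3)))) = 11*(136 + ((-50 - 52) + 5)) = 11*(136 + (-102 + 5)) = 11*(136 - 97) = 11*39 = 429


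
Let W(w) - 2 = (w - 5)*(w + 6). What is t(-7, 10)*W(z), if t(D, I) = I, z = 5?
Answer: 20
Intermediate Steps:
W(w) = 2 + (-5 + w)*(6 + w) (W(w) = 2 + (w - 5)*(w + 6) = 2 + (-5 + w)*(6 + w))
t(-7, 10)*W(z) = 10*(-28 + 5 + 5²) = 10*(-28 + 5 + 25) = 10*2 = 20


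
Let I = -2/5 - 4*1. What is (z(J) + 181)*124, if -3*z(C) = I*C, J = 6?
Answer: 117676/5 ≈ 23535.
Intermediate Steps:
I = -22/5 (I = -2*⅕ - 4 = -⅖ - 4 = -22/5 ≈ -4.4000)
z(C) = 22*C/15 (z(C) = -(-22)*C/15 = 22*C/15)
(z(J) + 181)*124 = ((22/15)*6 + 181)*124 = (44/5 + 181)*124 = (949/5)*124 = 117676/5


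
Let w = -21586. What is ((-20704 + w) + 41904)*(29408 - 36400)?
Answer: 2698912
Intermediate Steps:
((-20704 + w) + 41904)*(29408 - 36400) = ((-20704 - 21586) + 41904)*(29408 - 36400) = (-42290 + 41904)*(-6992) = -386*(-6992) = 2698912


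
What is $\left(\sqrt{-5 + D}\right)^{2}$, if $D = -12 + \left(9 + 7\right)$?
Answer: $-1$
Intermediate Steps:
$D = 4$ ($D = -12 + 16 = 4$)
$\left(\sqrt{-5 + D}\right)^{2} = \left(\sqrt{-5 + 4}\right)^{2} = \left(\sqrt{-1}\right)^{2} = i^{2} = -1$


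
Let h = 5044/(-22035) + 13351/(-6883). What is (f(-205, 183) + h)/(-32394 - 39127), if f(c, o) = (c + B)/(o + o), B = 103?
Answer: 1741667134/50899191650985 ≈ 3.4218e-5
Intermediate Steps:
f(c, o) = (103 + c)/(2*o) (f(c, o) = (c + 103)/(o + o) = (103 + c)/((2*o)) = (103 + c)*(1/(2*o)) = (103 + c)/(2*o))
h = -25300549/11666685 (h = 5044*(-1/22035) + 13351*(-1/6883) = -388/1695 - 13351/6883 = -25300549/11666685 ≈ -2.1686)
(f(-205, 183) + h)/(-32394 - 39127) = ((½)*(103 - 205)/183 - 25300549/11666685)/(-32394 - 39127) = ((½)*(1/183)*(-102) - 25300549/11666685)/(-71521) = (-17/61 - 25300549/11666685)*(-1/71521) = -1741667134/711667785*(-1/71521) = 1741667134/50899191650985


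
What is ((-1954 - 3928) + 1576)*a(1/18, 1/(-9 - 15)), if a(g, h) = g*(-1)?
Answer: 2153/9 ≈ 239.22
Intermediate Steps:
a(g, h) = -g
((-1954 - 3928) + 1576)*a(1/18, 1/(-9 - 15)) = ((-1954 - 3928) + 1576)*(-1/18) = (-5882 + 1576)*(-1*1/18) = -4306*(-1/18) = 2153/9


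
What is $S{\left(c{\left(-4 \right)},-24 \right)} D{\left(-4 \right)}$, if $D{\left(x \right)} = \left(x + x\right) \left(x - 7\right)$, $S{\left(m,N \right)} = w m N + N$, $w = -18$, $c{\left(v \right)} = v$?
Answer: $-154176$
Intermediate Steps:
$S{\left(m,N \right)} = N - 18 N m$ ($S{\left(m,N \right)} = - 18 m N + N = - 18 N m + N = N - 18 N m$)
$D{\left(x \right)} = 2 x \left(-7 + x\right)$
$S{\left(c{\left(-4 \right)},-24 \right)} D{\left(-4 \right)} = - 24 \left(1 - -72\right) 2 \left(-4\right) \left(-7 - 4\right) = - 24 \left(1 + 72\right) 2 \left(-4\right) \left(-11\right) = \left(-24\right) 73 \cdot 88 = \left(-1752\right) 88 = -154176$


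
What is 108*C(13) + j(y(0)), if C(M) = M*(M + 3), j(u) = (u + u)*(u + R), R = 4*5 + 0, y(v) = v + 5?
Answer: 22714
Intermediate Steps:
y(v) = 5 + v
R = 20 (R = 20 + 0 = 20)
j(u) = 2*u*(20 + u) (j(u) = (u + u)*(u + 20) = (2*u)*(20 + u) = 2*u*(20 + u))
C(M) = M*(3 + M)
108*C(13) + j(y(0)) = 108*(13*(3 + 13)) + 2*(5 + 0)*(20 + (5 + 0)) = 108*(13*16) + 2*5*(20 + 5) = 108*208 + 2*5*25 = 22464 + 250 = 22714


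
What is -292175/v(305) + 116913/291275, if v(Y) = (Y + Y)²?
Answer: -27278653/71071100 ≈ -0.38382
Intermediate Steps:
v(Y) = 4*Y² (v(Y) = (2*Y)² = 4*Y²)
-292175/v(305) + 116913/291275 = -292175/(4*305²) + 116913/291275 = -292175/(4*93025) + 116913*(1/291275) = -292175/372100 + 116913/291275 = -292175*1/372100 + 116913/291275 = -11687/14884 + 116913/291275 = -27278653/71071100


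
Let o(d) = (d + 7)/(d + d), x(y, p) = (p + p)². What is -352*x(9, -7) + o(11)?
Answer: -758903/11 ≈ -68991.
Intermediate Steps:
x(y, p) = 4*p² (x(y, p) = (2*p)² = 4*p²)
o(d) = (7 + d)/(2*d) (o(d) = (7 + d)/((2*d)) = (7 + d)*(1/(2*d)) = (7 + d)/(2*d))
-352*x(9, -7) + o(11) = -1408*(-7)² + (½)*(7 + 11)/11 = -1408*49 + (½)*(1/11)*18 = -352*196 + 9/11 = -68992 + 9/11 = -758903/11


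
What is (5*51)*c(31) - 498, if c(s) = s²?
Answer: 244557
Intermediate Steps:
(5*51)*c(31) - 498 = (5*51)*31² - 498 = 255*961 - 498 = 245055 - 498 = 244557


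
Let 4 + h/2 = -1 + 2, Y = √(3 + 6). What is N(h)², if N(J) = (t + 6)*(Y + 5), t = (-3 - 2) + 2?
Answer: 576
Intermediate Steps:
Y = 3 (Y = √9 = 3)
t = -3 (t = -5 + 2 = -3)
h = -6 (h = -8 + 2*(-1 + 2) = -8 + 2*1 = -8 + 2 = -6)
N(J) = 24 (N(J) = (-3 + 6)*(3 + 5) = 3*8 = 24)
N(h)² = 24² = 576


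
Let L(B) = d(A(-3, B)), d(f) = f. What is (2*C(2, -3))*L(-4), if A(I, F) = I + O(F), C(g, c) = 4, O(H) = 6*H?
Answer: -216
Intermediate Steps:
A(I, F) = I + 6*F
L(B) = -3 + 6*B
(2*C(2, -3))*L(-4) = (2*4)*(-3 + 6*(-4)) = 8*(-3 - 24) = 8*(-27) = -216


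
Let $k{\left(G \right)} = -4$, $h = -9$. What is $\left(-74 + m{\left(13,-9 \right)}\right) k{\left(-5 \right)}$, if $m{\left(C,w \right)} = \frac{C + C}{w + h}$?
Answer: $\frac{2716}{9} \approx 301.78$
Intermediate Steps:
$m{\left(C,w \right)} = \frac{2 C}{-9 + w}$ ($m{\left(C,w \right)} = \frac{C + C}{w - 9} = \frac{2 C}{-9 + w}$)
$\left(-74 + m{\left(13,-9 \right)}\right) k{\left(-5 \right)} = \left(-74 + 2 \cdot 13 \frac{1}{-9 - 9}\right) \left(-4\right) = \left(-74 + 2 \cdot 13 \frac{1}{-18}\right) \left(-4\right) = \left(-74 + 2 \cdot 13 \left(- \frac{1}{18}\right)\right) \left(-4\right) = \left(-74 - \frac{13}{9}\right) \left(-4\right) = \left(- \frac{679}{9}\right) \left(-4\right) = \frac{2716}{9}$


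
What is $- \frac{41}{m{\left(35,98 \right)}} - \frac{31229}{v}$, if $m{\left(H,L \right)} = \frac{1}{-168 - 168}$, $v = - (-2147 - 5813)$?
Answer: $\frac{109625731}{7960} \approx 13772.0$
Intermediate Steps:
$v = 7960$ ($v = \left(-1\right) \left(-7960\right) = 7960$)
$m{\left(H,L \right)} = - \frac{1}{336}$ ($m{\left(H,L \right)} = \frac{1}{-336} = - \frac{1}{336}$)
$- \frac{41}{m{\left(35,98 \right)}} - \frac{31229}{v} = - \frac{41}{- \frac{1}{336}} - \frac{31229}{7960} = \left(-41\right) \left(-336\right) - \frac{31229}{7960} = 13776 - \frac{31229}{7960} = \frac{109625731}{7960}$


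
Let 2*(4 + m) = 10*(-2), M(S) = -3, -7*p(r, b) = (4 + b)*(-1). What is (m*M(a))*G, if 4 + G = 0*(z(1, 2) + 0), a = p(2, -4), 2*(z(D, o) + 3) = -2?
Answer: -168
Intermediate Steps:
z(D, o) = -4 (z(D, o) = -3 + (½)*(-2) = -3 - 1 = -4)
p(r, b) = 4/7 + b/7 (p(r, b) = -(4 + b)*(-1)/7 = -(-4 - b)/7 = 4/7 + b/7)
a = 0 (a = 4/7 + (⅐)*(-4) = 4/7 - 4/7 = 0)
m = -14 (m = -4 + (10*(-2))/2 = -4 + (½)*(-20) = -4 - 10 = -14)
G = -4 (G = -4 + 0*(-4 + 0) = -4 + 0*(-4) = -4 + 0 = -4)
(m*M(a))*G = -14*(-3)*(-4) = 42*(-4) = -168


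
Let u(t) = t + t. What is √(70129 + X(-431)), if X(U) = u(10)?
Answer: √70149 ≈ 264.86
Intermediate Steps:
u(t) = 2*t
X(U) = 20 (X(U) = 2*10 = 20)
√(70129 + X(-431)) = √(70129 + 20) = √70149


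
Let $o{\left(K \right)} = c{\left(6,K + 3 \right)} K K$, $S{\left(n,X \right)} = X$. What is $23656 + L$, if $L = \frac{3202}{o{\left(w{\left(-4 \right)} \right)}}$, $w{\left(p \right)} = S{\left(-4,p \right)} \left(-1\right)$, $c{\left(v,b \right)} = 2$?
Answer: $\frac{380097}{16} \approx 23756.0$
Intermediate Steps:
$w{\left(p \right)} = - p$ ($w{\left(p \right)} = p \left(-1\right) = - p$)
$o{\left(K \right)} = 2 K^{2}$ ($o{\left(K \right)} = 2 K K = 2 K^{2}$)
$L = \frac{1601}{16}$ ($L = \frac{3202}{2 \left(\left(-1\right) \left(-4\right)\right)^{2}} = \frac{3202}{2 \cdot 4^{2}} = \frac{3202}{2 \cdot 16} = \frac{3202}{32} = 3202 \cdot \frac{1}{32} = \frac{1601}{16} \approx 100.06$)
$23656 + L = 23656 + \frac{1601}{16} = \frac{380097}{16}$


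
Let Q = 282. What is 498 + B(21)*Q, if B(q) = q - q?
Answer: 498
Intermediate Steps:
B(q) = 0
498 + B(21)*Q = 498 + 0*282 = 498 + 0 = 498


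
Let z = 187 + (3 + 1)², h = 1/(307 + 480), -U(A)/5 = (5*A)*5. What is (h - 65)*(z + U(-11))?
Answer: -80721012/787 ≈ -1.0257e+5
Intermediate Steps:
U(A) = -125*A (U(A) = -5*5*A*5 = -125*A)
h = 1/787 ≈ 0.0012706
z = 203 (z = 187 + 4² = 187 + 16 = 203)
(h - 65)*(z + U(-11)) = (1/787 - 65)*(203 - 125*(-11)) = -51154*(203 + 1375)/787 = -51154/787*1578 = -80721012/787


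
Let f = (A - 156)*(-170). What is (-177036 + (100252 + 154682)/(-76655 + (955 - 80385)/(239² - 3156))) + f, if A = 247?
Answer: -159273226064968/827353301 ≈ -1.9251e+5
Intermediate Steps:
f = -15470 (f = (247 - 156)*(-170) = 91*(-170) = -15470)
(-177036 + (100252 + 154682)/(-76655 + (955 - 80385)/(239² - 3156))) + f = (-177036 + (100252 + 154682)/(-76655 + (955 - 80385)/(239² - 3156))) - 15470 = (-177036 + 254934/(-76655 - 79430/(57121 - 3156))) - 15470 = (-177036 + 254934/(-76655 - 79430/53965)) - 15470 = (-177036 + 254934/(-76655 - 79430*1/53965)) - 15470 = (-177036 + 254934/(-76655 - 15886/10793)) - 15470 = (-177036 + 254934/(-827353301/10793)) - 15470 = (-177036 + 254934*(-10793/827353301)) - 15470 = (-177036 - 2751502662/827353301) - 15470 = -146474070498498/827353301 - 15470 = -159273226064968/827353301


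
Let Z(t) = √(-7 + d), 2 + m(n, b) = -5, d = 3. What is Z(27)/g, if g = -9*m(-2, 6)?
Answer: 2*I/63 ≈ 0.031746*I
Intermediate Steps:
m(n, b) = -7 (m(n, b) = -2 - 5 = -7)
Z(t) = 2*I (Z(t) = √(-7 + 3) = √(-4) = 2*I)
g = 63 (g = -9*(-7) = 63)
Z(27)/g = (2*I)/63 = (2*I)*(1/63) = 2*I/63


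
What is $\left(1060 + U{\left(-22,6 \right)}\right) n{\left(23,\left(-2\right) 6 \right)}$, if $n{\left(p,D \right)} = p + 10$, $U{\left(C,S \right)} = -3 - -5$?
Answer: $35046$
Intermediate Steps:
$U{\left(C,S \right)} = 2$ ($U{\left(C,S \right)} = -3 + 5 = 2$)
$n{\left(p,D \right)} = 10 + p$
$\left(1060 + U{\left(-22,6 \right)}\right) n{\left(23,\left(-2\right) 6 \right)} = \left(1060 + 2\right) \left(10 + 23\right) = 1062 \cdot 33 = 35046$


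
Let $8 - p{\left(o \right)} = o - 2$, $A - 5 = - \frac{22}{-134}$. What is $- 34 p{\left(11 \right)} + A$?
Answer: $\frac{2624}{67} \approx 39.164$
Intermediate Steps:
$A = \frac{346}{67}$ ($A = 5 - \frac{22}{-134} = 5 - - \frac{11}{67} = 5 + \frac{11}{67} = \frac{346}{67} \approx 5.1642$)
$p{\left(o \right)} = 10 - o$ ($p{\left(o \right)} = 8 - \left(o - 2\right) = 8 - \left(-2 + o\right) = 10 - o$)
$- 34 p{\left(11 \right)} + A = - 34 \left(10 - 11\right) + \frac{346}{67} = \left(-34\right) \left(-1\right) + \frac{346}{67} = 34 + \frac{346}{67} = \frac{2624}{67}$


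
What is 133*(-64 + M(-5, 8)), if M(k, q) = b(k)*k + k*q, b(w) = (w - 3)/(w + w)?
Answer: -14364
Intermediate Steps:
b(w) = (-3 + w)/(2*w) (b(w) = (-3 + w)/((2*w)) = (-3 + w)*(1/(2*w)) = (-3 + w)/(2*w))
M(k, q) = -3/2 + k/2 + k*q (M(k, q) = ((-3 + k)/(2*k))*k + k*q = (-3/2 + k/2) + k*q = -3/2 + k/2 + k*q)
133*(-64 + M(-5, 8)) = 133*(-64 + (-3/2 + (½)*(-5) - 5*8)) = 133*(-64 + (-3/2 - 5/2 - 40)) = 133*(-64 - 44) = 133*(-108) = -14364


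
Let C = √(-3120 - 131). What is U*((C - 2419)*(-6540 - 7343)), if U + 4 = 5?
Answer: 33582977 - 13883*I*√3251 ≈ 3.3583e+7 - 7.9158e+5*I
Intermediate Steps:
U = 1 (U = -4 + 5 = 1)
C = I*√3251 (C = √(-3251) = I*√3251 ≈ 57.018*I)
U*((C - 2419)*(-6540 - 7343)) = 1*((I*√3251 - 2419)*(-6540 - 7343)) = 1*((-2419 + I*√3251)*(-13883)) = 1*(33582977 - 13883*I*√3251) = 33582977 - 13883*I*√3251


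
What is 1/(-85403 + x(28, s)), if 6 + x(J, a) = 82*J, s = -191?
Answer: -1/83113 ≈ -1.2032e-5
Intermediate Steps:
x(J, a) = -6 + 82*J
1/(-85403 + x(28, s)) = 1/(-85403 + (-6 + 82*28)) = 1/(-85403 + (-6 + 2296)) = 1/(-85403 + 2290) = 1/(-83113) = -1/83113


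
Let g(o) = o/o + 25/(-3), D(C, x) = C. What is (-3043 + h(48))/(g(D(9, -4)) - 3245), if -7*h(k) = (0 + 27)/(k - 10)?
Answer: 2428395/2595362 ≈ 0.93567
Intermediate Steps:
h(k) = -27/(7*(-10 + k)) (h(k) = -(0 + 27)/(7*(k - 10)) = -27/(7*(-10 + k)))
g(o) = -22/3 (g(o) = 1 + 25*(-⅓) = 1 - 25/3 = -22/3)
(-3043 + h(48))/(g(D(9, -4)) - 3245) = (-3043 - 27/(-70 + 7*48))/(-22/3 - 3245) = (-3043 - 27/(-70 + 336))/(-9757/3) = (-3043 - 27/266)*(-3/9757) = -809465/266*(-3/9757) = 2428395/2595362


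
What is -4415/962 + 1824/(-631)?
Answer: -4540553/607022 ≈ -7.4800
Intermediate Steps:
-4415/962 + 1824/(-631) = -4415*1/962 + 1824*(-1/631) = -4415/962 - 1824/631 = -4540553/607022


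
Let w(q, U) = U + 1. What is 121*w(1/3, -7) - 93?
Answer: -819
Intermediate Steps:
w(q, U) = 1 + U
121*w(1/3, -7) - 93 = 121*(1 - 7) - 93 = 121*(-6) - 93 = -726 - 93 = -819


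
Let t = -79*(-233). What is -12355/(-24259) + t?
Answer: 446547768/24259 ≈ 18408.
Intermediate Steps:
t = 18407
-12355/(-24259) + t = -12355/(-24259) + 18407 = -12355*(-1/24259) + 18407 = 12355/24259 + 18407 = 446547768/24259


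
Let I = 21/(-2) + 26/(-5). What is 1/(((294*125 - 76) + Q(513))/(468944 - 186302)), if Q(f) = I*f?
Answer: 2826420/286199 ≈ 9.8757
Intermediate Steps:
I = -157/10 (I = 21*(-½) + 26*(-⅕) = -21/2 - 26/5 = -157/10 ≈ -15.700)
Q(f) = -157*f/10
1/(((294*125 - 76) + Q(513))/(468944 - 186302)) = 1/(((294*125 - 76) - 157/10*513)/(468944 - 186302)) = 1/(((36750 - 76) - 80541/10)/282642) = 1/((36674 - 80541/10)*(1/282642)) = 1/((286199/10)*(1/282642)) = 1/(286199/2826420) = 2826420/286199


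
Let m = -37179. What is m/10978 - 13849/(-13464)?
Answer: -15842897/6718536 ≈ -2.3581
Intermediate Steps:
m/10978 - 13849/(-13464) = -37179/10978 - 13849/(-13464) = -37179*1/10978 - 13849*(-1/13464) = -37179/10978 + 1259/1224 = -15842897/6718536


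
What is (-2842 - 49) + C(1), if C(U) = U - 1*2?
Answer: -2892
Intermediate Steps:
C(U) = -2 + U (C(U) = U - 2 = -2 + U)
(-2842 - 49) + C(1) = (-2842 - 49) + (-2 + 1) = -2891 - 1 = -2892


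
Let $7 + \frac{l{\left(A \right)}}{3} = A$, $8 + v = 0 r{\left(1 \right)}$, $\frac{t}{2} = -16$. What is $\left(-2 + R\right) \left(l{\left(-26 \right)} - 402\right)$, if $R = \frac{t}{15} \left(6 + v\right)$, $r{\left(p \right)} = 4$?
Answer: $- \frac{5678}{5} \approx -1135.6$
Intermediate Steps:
$t = -32$ ($t = 2 \left(-16\right) = -32$)
$v = -8$ ($v = -8 + 0 \cdot 4 = -8 + 0 = -8$)
$l{\left(A \right)} = -21 + 3 A$
$R = \frac{64}{15}$ ($R = - \frac{32}{15} \left(6 - 8\right) = \left(-32\right) \frac{1}{15} \left(-2\right) = \left(- \frac{32}{15}\right) \left(-2\right) = \frac{64}{15} \approx 4.2667$)
$\left(-2 + R\right) \left(l{\left(-26 \right)} - 402\right) = \left(-2 + \frac{64}{15}\right) \left(\left(-21 + 3 \left(-26\right)\right) - 402\right) = \frac{34 \left(\left(-21 - 78\right) - 402\right)}{15} = \frac{34 \left(-99 - 402\right)}{15} = \frac{34}{15} \left(-501\right) = - \frac{5678}{5}$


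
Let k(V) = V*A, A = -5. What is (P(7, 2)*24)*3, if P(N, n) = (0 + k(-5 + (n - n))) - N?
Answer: 1296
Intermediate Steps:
k(V) = -5*V (k(V) = V*(-5) = -5*V)
P(N, n) = 25 - N (P(N, n) = (0 - 5*(-5 + (n - n))) - N = (0 - 5*(-5 + 0)) - N = (0 - 5*(-5)) - N = (0 + 25) - N = 25 - N)
(P(7, 2)*24)*3 = ((25 - 1*7)*24)*3 = ((25 - 7)*24)*3 = (18*24)*3 = 432*3 = 1296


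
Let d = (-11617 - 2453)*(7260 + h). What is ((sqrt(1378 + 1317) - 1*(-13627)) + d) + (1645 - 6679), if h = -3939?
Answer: -46717877 + 7*sqrt(55) ≈ -4.6718e+7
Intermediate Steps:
d = -46726470 (d = (-11617 - 2453)*(7260 - 3939) = -14070*3321 = -46726470)
((sqrt(1378 + 1317) - 1*(-13627)) + d) + (1645 - 6679) = ((sqrt(1378 + 1317) - 1*(-13627)) - 46726470) + (1645 - 6679) = ((sqrt(2695) + 13627) - 46726470) - 5034 = ((7*sqrt(55) + 13627) - 46726470) - 5034 = ((13627 + 7*sqrt(55)) - 46726470) - 5034 = (-46712843 + 7*sqrt(55)) - 5034 = -46717877 + 7*sqrt(55)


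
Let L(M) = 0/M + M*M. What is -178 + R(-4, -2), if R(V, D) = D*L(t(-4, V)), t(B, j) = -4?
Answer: -210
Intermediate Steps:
L(M) = M² (L(M) = 0 + M² = M²)
R(V, D) = 16*D (R(V, D) = D*(-4)² = D*16 = 16*D)
-178 + R(-4, -2) = -178 + 16*(-2) = -178 - 32 = -210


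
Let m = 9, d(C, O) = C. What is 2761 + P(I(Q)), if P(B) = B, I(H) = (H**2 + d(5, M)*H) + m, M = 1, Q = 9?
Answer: 2896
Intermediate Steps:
I(H) = 9 + H**2 + 5*H (I(H) = (H**2 + 5*H) + 9 = 9 + H**2 + 5*H)
2761 + P(I(Q)) = 2761 + (9 + 9**2 + 5*9) = 2761 + (9 + 81 + 45) = 2761 + 135 = 2896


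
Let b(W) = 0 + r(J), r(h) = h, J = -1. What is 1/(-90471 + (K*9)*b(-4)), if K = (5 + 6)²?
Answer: -1/91560 ≈ -1.0922e-5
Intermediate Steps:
b(W) = -1 (b(W) = 0 - 1 = -1)
K = 121 (K = 11² = 121)
1/(-90471 + (K*9)*b(-4)) = 1/(-90471 + (121*9)*(-1)) = 1/(-90471 + 1089*(-1)) = 1/(-90471 - 1089) = 1/(-91560) = -1/91560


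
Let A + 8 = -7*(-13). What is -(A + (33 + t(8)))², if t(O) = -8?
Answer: -11664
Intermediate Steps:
A = 83 (A = -8 - 7*(-13) = -8 + 91 = 83)
-(A + (33 + t(8)))² = -(83 + (33 - 8))² = -(83 + 25)² = -1*108² = -1*11664 = -11664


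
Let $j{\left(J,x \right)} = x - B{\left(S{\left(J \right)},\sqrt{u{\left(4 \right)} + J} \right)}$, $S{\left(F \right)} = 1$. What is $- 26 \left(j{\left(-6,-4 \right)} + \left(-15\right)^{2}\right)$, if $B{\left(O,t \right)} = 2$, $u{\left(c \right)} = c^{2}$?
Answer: $-5694$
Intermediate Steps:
$j{\left(J,x \right)} = -2 + x$ ($j{\left(J,x \right)} = x - 2 = -2 + x$)
$- 26 \left(j{\left(-6,-4 \right)} + \left(-15\right)^{2}\right) = - 26 \left(\left(-2 - 4\right) + \left(-15\right)^{2}\right) = - 26 \left(-6 + 225\right) = \left(-26\right) 219 = -5694$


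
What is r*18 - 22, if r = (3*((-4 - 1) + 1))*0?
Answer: -22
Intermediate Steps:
r = 0 (r = (3*(-5 + 1))*0 = (3*(-4))*0 = -12*0 = 0)
r*18 - 22 = 0*18 - 22 = 0 - 22 = -22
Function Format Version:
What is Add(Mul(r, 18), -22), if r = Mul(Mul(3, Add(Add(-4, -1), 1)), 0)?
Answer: -22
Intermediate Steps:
r = 0 (r = Mul(Mul(3, Add(-5, 1)), 0) = Mul(Mul(3, -4), 0) = Mul(-12, 0) = 0)
Add(Mul(r, 18), -22) = Add(Mul(0, 18), -22) = Add(0, -22) = -22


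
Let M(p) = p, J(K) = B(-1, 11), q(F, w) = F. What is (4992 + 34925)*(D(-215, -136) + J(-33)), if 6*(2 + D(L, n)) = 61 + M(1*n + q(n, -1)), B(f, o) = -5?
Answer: -10099001/6 ≈ -1.6832e+6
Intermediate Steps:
J(K) = -5
D(L, n) = 49/6 + n/3 (D(L, n) = -2 + (61 + (1*n + n))/6 = -2 + (61 + (n + n))/6 = -2 + (61 + 2*n)/6 = -2 + (61/6 + n/3) = 49/6 + n/3)
(4992 + 34925)*(D(-215, -136) + J(-33)) = (4992 + 34925)*((49/6 + (⅓)*(-136)) - 5) = 39917*((49/6 - 136/3) - 5) = 39917*(-223/6 - 5) = 39917*(-253/6) = -10099001/6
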